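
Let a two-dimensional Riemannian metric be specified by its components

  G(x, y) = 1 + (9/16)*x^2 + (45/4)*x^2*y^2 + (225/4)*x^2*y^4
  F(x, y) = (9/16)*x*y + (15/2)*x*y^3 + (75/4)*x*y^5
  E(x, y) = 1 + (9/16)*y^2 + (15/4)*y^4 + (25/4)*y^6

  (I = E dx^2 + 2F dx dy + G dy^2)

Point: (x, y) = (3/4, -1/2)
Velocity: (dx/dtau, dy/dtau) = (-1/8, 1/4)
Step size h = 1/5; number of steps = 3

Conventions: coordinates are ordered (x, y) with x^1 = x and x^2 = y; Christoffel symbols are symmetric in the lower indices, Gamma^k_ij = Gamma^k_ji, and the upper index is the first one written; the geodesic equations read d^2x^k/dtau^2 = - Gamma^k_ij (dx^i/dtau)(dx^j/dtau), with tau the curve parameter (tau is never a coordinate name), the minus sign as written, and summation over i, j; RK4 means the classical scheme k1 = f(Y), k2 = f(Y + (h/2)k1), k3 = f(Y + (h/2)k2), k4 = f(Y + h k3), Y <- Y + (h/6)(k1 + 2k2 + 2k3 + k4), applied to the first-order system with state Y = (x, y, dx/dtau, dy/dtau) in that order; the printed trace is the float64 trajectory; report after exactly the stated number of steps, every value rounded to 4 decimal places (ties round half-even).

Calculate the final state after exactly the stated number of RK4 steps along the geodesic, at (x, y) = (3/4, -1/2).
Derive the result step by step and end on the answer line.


f(Y) = (dx/dtau, dy/dtau, -Gamma^x_ij Y'^i Y'^j, -Gamma^y_ij Y'^i Y'^j) with the Gammas evaluated at the stage position; h = 0.200000; intermediate values shown to 6 dp
step 0: x = 0.7500, y = -0.5000, dx/dtau = -0.1250, dy/dtau = 0.2500
step 1:
  k1: at (x, y) = (0.750000, -0.500000), (dx/dtau, dy/dtau) = (-0.125000, 0.250000); Gamma_xxx = 0.000000, Gamma_xxy = -0.337411, Gamma_xyy = 0.723024, Gamma_yxx = 0.000000, Gamma_yxy = 0.966222, Gamma_yyy = -2.070477; k1 = (-0.125000, 0.250000, -0.066277, 0.189794)
  k2: at (x, y) = (0.737500, -0.475000), (dx/dtau, dy/dtau) = (-0.131628, 0.268979); Gamma_xxx = 0.000000, Gamma_xxy = -0.328980, Gamma_xyy = 0.707843, Gamma_yxx = 0.000000, Gamma_yxy = 0.949294, Gamma_yyy = -2.042530; k2 = (-0.131628, 0.268979, -0.074508, 0.214997)
  k3: at (x, y) = (0.736837, -0.473102), (dx/dtau, dy/dtau) = (-0.132451, 0.271500); Gamma_xxx = 0.000000, Gamma_xxy = -0.328086, Gamma_xyy = 0.706371, Gamma_yxx = 0.000000, Gamma_yxy = 0.947654, Gamma_yyy = -2.040305; k3 = (-0.132451, 0.271500, -0.075664, 0.218551)
  k4: at (x, y) = (0.723510, -0.445700), (dx/dtau, dy/dtau) = (-0.140133, 0.293710); Gamma_xxx = 0.000000, Gamma_xxy = -0.316272, Gamma_xyy = 0.682995, Gamma_yxx = 0.000000, Gamma_yxy = 0.922465, Gamma_yyy = -1.992079; k4 = (-0.140133, 0.293710, -0.084954, 0.247782)
  Y <- Y + (h/6)(k1 + 2k2 + 2k3 + k4): x = 0.7236, y = -0.4458, dx/dtau = -0.1401, dy/dtau = 0.2935
step 2:
  k1: at (x, y) = (0.723557, -0.445844), (dx/dtau, dy/dtau) = (-0.140052, 0.293489); Gamma_xxx = 0.000000, Gamma_xxy = -0.316354, Gamma_xyy = 0.683144, Gamma_yxx = 0.000000, Gamma_yxy = 0.922625, Gamma_yyy = -1.992341; k1 = (-0.140052, 0.293489, -0.084850, 0.247459)
  k2: at (x, y) = (0.709552, -0.416495), (dx/dtau, dy/dtau) = (-0.148537, 0.318235); Gamma_xxx = 0.000000, Gamma_xxy = -0.300849, Gamma_xyy = 0.650229, Gamma_yxx = 0.000000, Gamma_yxy = 0.888097, Gamma_yyy = -1.919452; k2 = (-0.148537, 0.318235, -0.094293, 0.278350)
  k3: at (x, y) = (0.708703, -0.414021), (dx/dtau, dy/dtau) = (-0.149482, 0.321324); Gamma_xxx = 0.000000, Gamma_xxy = -0.299235, Gamma_xyy = 0.646990, Gamma_yxx = 0.000000, Gamma_yxy = 0.884718, Gamma_yyy = -1.912893; k3 = (-0.149482, 0.321324, -0.095547, 0.282494)
  k4: at (x, y) = (0.693661, -0.381580), (dx/dtau, dy/dtau) = (-0.159162, 0.349988); Gamma_xxx = 0.000000, Gamma_xxy = -0.278324, Gamma_xyy = 0.599900, Gamma_yxx = 0.000000, Gamma_yxy = 0.836603, Gamma_yyy = -1.803216; k4 = (-0.159162, 0.349988, -0.104491, 0.314084)
  Y <- Y + (h/6)(k1 + 2k2 + 2k3 + k4): x = 0.6937, y = -0.3818, dx/dtau = -0.1590, dy/dtau = 0.3496
step 3:
  k1: at (x, y) = (0.693715, -0.381758), (dx/dtau, dy/dtau) = (-0.159020, 0.349597); Gamma_xxx = 0.000000, Gamma_xxy = -0.278461, Gamma_xyy = 0.600191, Gamma_yxx = 0.000000, Gamma_yxy = 0.836898, Gamma_yyy = -1.803838; k1 = (-0.159020, 0.349597, -0.104315, 0.313512)
  k2: at (x, y) = (0.677813, -0.346798), (dx/dtau, dy/dtau) = (-0.169451, 0.380948); Gamma_xxx = 0.000000, Gamma_xxy = -0.252217, Gamma_xyy = 0.538317, Gamma_yxx = 0.000000, Gamma_yxy = 0.775095, Gamma_yyy = -1.654315; k2 = (-0.169451, 0.380948, -0.110684, 0.340144)
  k3: at (x, y) = (0.676770, -0.343663), (dx/dtau, dy/dtau) = (-0.170088, 0.383611); Gamma_xxx = 0.000000, Gamma_xxy = -0.249555, Gamma_xyy = 0.532239, Gamma_yxx = 0.000000, Gamma_yxy = 0.769088, Gamma_yyy = -1.640273; k3 = (-0.170088, 0.383611, -0.110889, 0.341741)
  k4: at (x, y) = (0.659698, -0.305036), (dx/dtau, dy/dtau) = (-0.181198, 0.417945); Gamma_xxx = 0.000000, Gamma_xxy = -0.216753, Gamma_xyy = 0.451884, Gamma_yxx = 0.000000, Gamma_yxy = 0.690714, Gamma_yyy = -1.439996; k4 = (-0.181198, 0.417945, -0.111764, 0.356152)
  Y <- Y + (h/6)(k1 + 2k2 + 2k3 + k4): x = 0.6597, y = -0.3052, dx/dtau = -0.1810, dy/dtau = 0.4174

Answer: x = 0.6597, y = -0.3052, dx/dtau = -0.1810, dy/dtau = 0.4174


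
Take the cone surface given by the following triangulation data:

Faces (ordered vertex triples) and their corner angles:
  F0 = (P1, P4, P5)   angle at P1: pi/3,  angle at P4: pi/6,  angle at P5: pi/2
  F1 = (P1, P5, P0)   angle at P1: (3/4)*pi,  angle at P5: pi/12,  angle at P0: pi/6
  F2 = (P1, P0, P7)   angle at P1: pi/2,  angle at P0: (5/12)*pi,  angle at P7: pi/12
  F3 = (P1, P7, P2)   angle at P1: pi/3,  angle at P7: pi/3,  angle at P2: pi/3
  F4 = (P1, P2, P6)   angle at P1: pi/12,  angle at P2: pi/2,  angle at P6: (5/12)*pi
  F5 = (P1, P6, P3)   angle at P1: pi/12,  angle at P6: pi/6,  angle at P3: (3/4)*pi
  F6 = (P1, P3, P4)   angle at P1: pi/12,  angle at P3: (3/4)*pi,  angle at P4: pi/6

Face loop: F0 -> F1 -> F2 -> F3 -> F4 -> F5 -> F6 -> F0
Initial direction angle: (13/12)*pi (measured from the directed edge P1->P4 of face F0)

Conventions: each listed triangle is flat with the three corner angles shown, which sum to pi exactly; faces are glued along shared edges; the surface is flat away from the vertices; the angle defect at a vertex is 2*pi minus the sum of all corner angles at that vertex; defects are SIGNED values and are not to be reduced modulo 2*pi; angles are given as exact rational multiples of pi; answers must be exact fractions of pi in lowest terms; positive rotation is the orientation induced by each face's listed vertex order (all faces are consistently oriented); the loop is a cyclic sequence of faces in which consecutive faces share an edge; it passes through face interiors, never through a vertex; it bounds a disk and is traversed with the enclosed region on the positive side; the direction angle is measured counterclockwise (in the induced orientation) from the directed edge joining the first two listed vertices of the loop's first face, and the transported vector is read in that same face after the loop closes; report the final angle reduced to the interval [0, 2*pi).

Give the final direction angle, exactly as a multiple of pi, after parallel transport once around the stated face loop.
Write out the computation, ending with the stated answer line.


enclosed vertex P1: corner angles sum to (13/6)*pi, defect = 2*pi - (13/6)*pi = -pi/6
by Gauss-Bonnet the loop rotates the vector by the enclosed defect sum (positive orientation, mod 2*pi)
final angle = (13/12)*pi - pi/6 = (11/12)*pi (mod 2*pi)

Answer: final direction angle = (11/12)*pi


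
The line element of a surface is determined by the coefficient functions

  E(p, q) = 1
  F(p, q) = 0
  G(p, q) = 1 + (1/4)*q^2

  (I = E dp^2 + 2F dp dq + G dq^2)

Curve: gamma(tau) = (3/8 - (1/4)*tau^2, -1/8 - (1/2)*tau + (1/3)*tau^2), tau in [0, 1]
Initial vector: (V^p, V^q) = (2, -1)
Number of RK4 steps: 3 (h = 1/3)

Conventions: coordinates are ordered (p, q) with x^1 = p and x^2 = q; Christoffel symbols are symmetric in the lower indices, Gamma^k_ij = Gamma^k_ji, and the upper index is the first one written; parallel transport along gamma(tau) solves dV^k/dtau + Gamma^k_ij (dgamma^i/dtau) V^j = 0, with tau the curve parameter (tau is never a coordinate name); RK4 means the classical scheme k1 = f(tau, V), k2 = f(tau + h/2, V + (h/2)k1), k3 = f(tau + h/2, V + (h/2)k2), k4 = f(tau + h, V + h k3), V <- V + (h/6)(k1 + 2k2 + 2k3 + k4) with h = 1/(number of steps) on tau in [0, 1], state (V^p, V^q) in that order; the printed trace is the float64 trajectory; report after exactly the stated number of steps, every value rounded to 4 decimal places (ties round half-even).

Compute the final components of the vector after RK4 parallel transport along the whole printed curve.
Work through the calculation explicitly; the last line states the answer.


gamma'(tau) = (-(1/2)*tau, -1/2 + (2/3)*tau); f(tau, V)^k = -Gamma^k_ij(gamma(tau)) gamma'^i(tau) V^j; h = 1/3; intermediate values shown to 6 dp
curve data and Christoffel symbols at the stage parameters:
  tau = 0.000000: gamma = (0.375000, -0.125000), gamma' = (0.000000, -0.500000); Gamma_ppp = 0.000000, Gamma_ppq = 0.000000, Gamma_pqq = 0.000000, Gamma_qpp = 0.000000, Gamma_qpq = 0.000000, Gamma_qqq = -0.031128
  tau = 0.166667: gamma = (0.368056, -0.199074), gamma' = (-0.083333, -0.388889); Gamma_ppp = 0.000000, Gamma_ppq = 0.000000, Gamma_pqq = 0.000000, Gamma_qpp = 0.000000, Gamma_qpq = 0.000000, Gamma_qqq = -0.049280
  tau = 0.333333: gamma = (0.347222, -0.254630), gamma' = (-0.166667, -0.277778); Gamma_ppp = 0.000000, Gamma_ppq = 0.000000, Gamma_pqq = 0.000000, Gamma_qpp = 0.000000, Gamma_qpq = 0.000000, Gamma_qqq = -0.062642
  tau = 0.500000: gamma = (0.312500, -0.291667), gamma' = (-0.250000, -0.166667); Gamma_ppp = 0.000000, Gamma_ppq = 0.000000, Gamma_pqq = 0.000000, Gamma_qpp = 0.000000, Gamma_qpq = 0.000000, Gamma_qqq = -0.071398
  tau = 0.666667: gamma = (0.263889, -0.310185), gamma' = (-0.333333, -0.055556); Gamma_ppp = 0.000000, Gamma_ppq = 0.000000, Gamma_pqq = 0.000000, Gamma_qpp = 0.000000, Gamma_qpq = 0.000000, Gamma_qqq = -0.075725
  tau = 0.833333: gamma = (0.201389, -0.310185), gamma' = (-0.416667, 0.055556); Gamma_ppp = 0.000000, Gamma_ppq = 0.000000, Gamma_pqq = 0.000000, Gamma_qpp = 0.000000, Gamma_qpq = 0.000000, Gamma_qqq = -0.075725
  tau = 1.000000: gamma = (0.125000, -0.291667), gamma' = (-0.500000, 0.166667); Gamma_ppp = 0.000000, Gamma_ppq = 0.000000, Gamma_pqq = 0.000000, Gamma_qpp = 0.000000, Gamma_qpq = 0.000000, Gamma_qqq = -0.071398
step 0: V^p = 2.0000, V^q = -1.0000
step 1: k1 = (0.000000, 0.015564), k2 = (0.000000, 0.019115), k3 = (0.000000, 0.019103), k4 = (0.000000, 0.017290); V <- V + (h/6)(k1 + 2k2 + 2k3 + k4): V^p = 2.0000, V^q = -0.9939
step 2: k1 = (0.000000, 0.017295), k2 = (0.000000, 0.011793), k3 = (0.000000, 0.011804), k4 = (0.000000, 0.004165); V <- V + (h/6)(k1 + 2k2 + 2k3 + k4): V^p = 2.0000, V^q = -0.9901
step 3: k1 = (0.000000, 0.004165), k2 = (0.000000, -0.004162), k3 = (0.000000, -0.004168), k4 = (0.000000, -0.011799); V <- V + (h/6)(k1 + 2k2 + 2k3 + k4): V^p = 2.0000, V^q = -0.9915

Answer: V^p = 2.0000, V^q = -0.9915


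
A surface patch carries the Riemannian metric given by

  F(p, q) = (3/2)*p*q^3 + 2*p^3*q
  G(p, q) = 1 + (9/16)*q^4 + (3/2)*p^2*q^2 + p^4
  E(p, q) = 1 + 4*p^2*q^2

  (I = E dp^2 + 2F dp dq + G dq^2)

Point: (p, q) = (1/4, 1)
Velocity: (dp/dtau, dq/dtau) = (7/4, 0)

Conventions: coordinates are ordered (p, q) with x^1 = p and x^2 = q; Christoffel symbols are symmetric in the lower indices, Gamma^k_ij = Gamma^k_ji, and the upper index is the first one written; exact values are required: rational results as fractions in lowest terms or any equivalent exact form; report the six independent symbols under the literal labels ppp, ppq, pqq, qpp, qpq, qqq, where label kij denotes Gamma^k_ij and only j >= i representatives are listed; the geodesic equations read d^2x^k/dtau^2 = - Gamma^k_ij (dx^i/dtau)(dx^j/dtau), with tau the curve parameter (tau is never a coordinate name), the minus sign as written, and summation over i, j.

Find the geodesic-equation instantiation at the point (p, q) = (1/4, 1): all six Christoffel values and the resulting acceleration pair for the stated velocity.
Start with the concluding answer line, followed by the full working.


Answer: Gamma_ppp = 256/489, Gamma_ppq = 64/489, Gamma_pqq = 64/163, Gamma_qpp = 416/489, Gamma_qpq = 104/489, Gamma_qqq = 104/163; accelerations (d^2p/dtau^2, d^2q/dtau^2) = (-784/489, -1274/489)

E = 5/4, F = 13/32, G = 425/256 at the point
E_p = 2, E_q = 1/2, F_p = 15/8, F_q = 37/32, G_p = 13/16, G_q = 39/16
EG - F^2 = 489/256;  g^inv = (256/489) * [[425/256, -13/32], [-13/32, 5/4]]
first-kind symbols [ij,l] = (1/2)(d_i g_jl + d_j g_il - d_l g_ij): [pp,p] = E_p/2 = 1, [pp,q] = F_p - E_q/2 = 13/8, [pq,p] = E_q/2 = 1/4, [pq,q] = G_p/2 = 13/32, [qq,p] = F_q - G_p/2 = 3/4, [qq,q] = G_q/2 = 39/32
Gamma^p_ij = (G*[ij,p] - F*[ij,q])/(EG - F^2), Gamma^q_ij = (E*[ij,q] - F*[ij,p])/(EG - F^2)
Gamma_ppp = 256/489, Gamma_ppq = 64/489, Gamma_pqq = 64/163, Gamma_qpp = 416/489, Gamma_qpq = 104/489, Gamma_qqq = 104/163
d^2p/dtau^2 = -(Gamma_ppp*(7/4)^2 + 2*Gamma_ppq*(7/4)*(0) + Gamma_pqq*(0)^2) = -784/489
d^2q/dtau^2 = -(Gamma_qpp*(7/4)^2 + 2*Gamma_qpq*(7/4)*(0) + Gamma_qqq*(0)^2) = -1274/489


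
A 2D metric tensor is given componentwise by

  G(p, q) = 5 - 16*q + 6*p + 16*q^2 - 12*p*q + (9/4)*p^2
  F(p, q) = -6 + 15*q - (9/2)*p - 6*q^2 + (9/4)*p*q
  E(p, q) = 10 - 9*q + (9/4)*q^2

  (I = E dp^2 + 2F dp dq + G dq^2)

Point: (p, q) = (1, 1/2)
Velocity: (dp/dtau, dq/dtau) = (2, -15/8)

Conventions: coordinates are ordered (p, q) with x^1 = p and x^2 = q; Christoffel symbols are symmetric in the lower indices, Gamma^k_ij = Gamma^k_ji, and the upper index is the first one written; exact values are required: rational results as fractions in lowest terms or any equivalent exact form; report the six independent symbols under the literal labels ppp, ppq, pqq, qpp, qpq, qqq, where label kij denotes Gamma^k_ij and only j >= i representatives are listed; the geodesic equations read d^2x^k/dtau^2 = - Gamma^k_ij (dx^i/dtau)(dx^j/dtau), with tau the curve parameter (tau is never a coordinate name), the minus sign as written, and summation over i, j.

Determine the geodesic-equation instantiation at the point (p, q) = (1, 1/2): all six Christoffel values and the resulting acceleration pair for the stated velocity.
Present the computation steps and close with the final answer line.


E = 97/16, F = -27/8, G = 13/4 at the point
E_p = 0, E_q = -27/4, F_p = -27/8, F_q = 45/4, G_p = 9/2, G_q = -12
EG - F^2 = 133/16;  g^inv = (16/133) * [[13/4, 27/8], [27/8, 97/16]]
first-kind symbols [ij,l] = (1/2)(d_i g_jl + d_j g_il - d_l g_ij): [pp,p] = E_p/2 = 0, [pp,q] = F_p - E_q/2 = 0, [pq,p] = E_q/2 = -27/8, [pq,q] = G_p/2 = 9/4, [qq,p] = F_q - G_p/2 = 9, [qq,q] = G_q/2 = -6
Gamma^p_ij = (G*[ij,p] - F*[ij,q])/(EG - F^2), Gamma^q_ij = (E*[ij,q] - F*[ij,p])/(EG - F^2)
Gamma_ppp = 0, Gamma_ppq = -54/133, Gamma_pqq = 144/133, Gamma_qpp = 0, Gamma_qpq = 36/133, Gamma_qqq = -96/133
d^2p/dtau^2 = -(Gamma_ppp*(2)^2 + 2*Gamma_ppq*(2)*(-15/8) + Gamma_pqq*(-15/8)^2) = -3645/532
d^2q/dtau^2 = -(Gamma_qpp*(2)^2 + 2*Gamma_qpq*(2)*(-15/8) + Gamma_qqq*(-15/8)^2) = 1215/266

Answer: Gamma_ppp = 0, Gamma_ppq = -54/133, Gamma_pqq = 144/133, Gamma_qpp = 0, Gamma_qpq = 36/133, Gamma_qqq = -96/133; accelerations (d^2p/dtau^2, d^2q/dtau^2) = (-3645/532, 1215/266)


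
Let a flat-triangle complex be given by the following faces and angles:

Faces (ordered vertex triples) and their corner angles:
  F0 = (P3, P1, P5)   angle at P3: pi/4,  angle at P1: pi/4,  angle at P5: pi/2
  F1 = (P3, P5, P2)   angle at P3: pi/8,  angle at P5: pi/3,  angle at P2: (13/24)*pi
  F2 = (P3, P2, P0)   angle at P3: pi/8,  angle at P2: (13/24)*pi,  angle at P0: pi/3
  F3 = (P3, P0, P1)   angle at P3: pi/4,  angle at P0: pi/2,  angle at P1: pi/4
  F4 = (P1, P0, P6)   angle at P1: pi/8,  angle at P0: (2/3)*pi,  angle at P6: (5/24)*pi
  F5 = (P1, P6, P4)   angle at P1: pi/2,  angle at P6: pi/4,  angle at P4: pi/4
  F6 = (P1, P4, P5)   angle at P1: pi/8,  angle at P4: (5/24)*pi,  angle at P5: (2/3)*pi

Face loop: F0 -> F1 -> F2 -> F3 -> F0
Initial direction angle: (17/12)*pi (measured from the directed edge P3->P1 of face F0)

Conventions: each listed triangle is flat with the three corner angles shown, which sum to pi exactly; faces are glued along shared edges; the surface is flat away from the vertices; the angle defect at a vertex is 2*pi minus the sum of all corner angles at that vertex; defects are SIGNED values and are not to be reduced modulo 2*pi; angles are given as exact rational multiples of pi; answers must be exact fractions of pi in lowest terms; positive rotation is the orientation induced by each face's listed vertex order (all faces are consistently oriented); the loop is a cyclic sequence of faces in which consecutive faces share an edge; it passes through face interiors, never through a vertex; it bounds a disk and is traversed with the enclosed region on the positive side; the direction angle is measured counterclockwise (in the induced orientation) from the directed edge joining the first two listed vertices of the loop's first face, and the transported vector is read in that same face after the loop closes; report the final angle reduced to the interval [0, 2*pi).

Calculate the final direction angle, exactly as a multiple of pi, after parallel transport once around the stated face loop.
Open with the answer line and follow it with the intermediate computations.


Answer: final direction angle = (2/3)*pi

enclosed vertex P3: corner angles sum to (3/4)*pi, defect = 2*pi - (3/4)*pi = (5/4)*pi
by Gauss-Bonnet the loop rotates the vector by the enclosed defect sum (positive orientation, mod 2*pi)
final angle = (17/12)*pi + (5/4)*pi = (2/3)*pi (mod 2*pi)


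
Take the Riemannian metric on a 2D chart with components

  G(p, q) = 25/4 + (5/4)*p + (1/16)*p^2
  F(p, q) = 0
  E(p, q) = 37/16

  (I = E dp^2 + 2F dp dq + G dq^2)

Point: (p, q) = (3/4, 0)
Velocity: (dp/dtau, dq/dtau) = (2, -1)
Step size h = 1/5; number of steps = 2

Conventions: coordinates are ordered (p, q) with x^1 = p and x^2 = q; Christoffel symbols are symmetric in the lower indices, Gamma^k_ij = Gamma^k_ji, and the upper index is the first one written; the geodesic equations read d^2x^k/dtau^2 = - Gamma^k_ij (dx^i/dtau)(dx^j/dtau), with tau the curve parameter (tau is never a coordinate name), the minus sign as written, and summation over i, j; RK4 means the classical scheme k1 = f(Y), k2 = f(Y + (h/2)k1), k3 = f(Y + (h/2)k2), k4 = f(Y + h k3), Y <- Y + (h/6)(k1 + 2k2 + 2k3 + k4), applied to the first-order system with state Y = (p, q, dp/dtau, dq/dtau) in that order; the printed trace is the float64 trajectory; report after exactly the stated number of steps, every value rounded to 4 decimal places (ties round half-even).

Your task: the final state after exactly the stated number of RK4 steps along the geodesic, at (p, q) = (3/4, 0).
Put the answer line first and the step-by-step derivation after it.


Answer: p = 1.5716, q = -0.3718, dp/dtau = 2.1042, dq/dtau = -0.8630

f(Y) = (dp/dtau, dq/dtau, -Gamma^p_ij Y'^i Y'^j, -Gamma^q_ij Y'^i Y'^j) with the Gammas evaluated at the stage position; h = 0.200000; intermediate values shown to 6 dp
step 0: p = 0.7500, q = 0.0000, dp/dtau = 2.0000, dq/dtau = -1.0000
step 1:
  k1: at (p, q) = (0.750000, 0.000000), (dp/dtau, dq/dtau) = (2.000000, -1.000000); Gamma_ppp = 0.000000, Gamma_ppq = 0.000000, Gamma_pqq = -0.290541, Gamma_qpp = 0.000000, Gamma_qpq = 0.093023, Gamma_qqq = 0.000000; k1 = (2.000000, -1.000000, 0.290541, 0.372093)
  k2: at (p, q) = (0.950000, -0.100000), (dp/dtau, dq/dtau) = (2.029054, -0.962791); Gamma_ppp = 0.000000, Gamma_ppq = 0.000000, Gamma_pqq = -0.295946, Gamma_qpp = 0.000000, Gamma_qpq = 0.091324, Gamma_qqq = 0.000000; k2 = (2.029054, -0.962791, 0.274332, 0.356814)
  k3: at (p, q) = (0.952905, -0.096279), (dp/dtau, dq/dtau) = (2.027433, -0.964319); Gamma_ppp = 0.000000, Gamma_ppq = 0.000000, Gamma_pqq = -0.296024, Gamma_qpp = 0.000000, Gamma_qpq = 0.091300, Gamma_qqq = 0.000000; k3 = (2.027433, -0.964319, 0.275276, 0.357000)
  k4: at (p, q) = (1.155487, -0.192864), (dp/dtau, dq/dtau) = (2.055055, -0.928600); Gamma_ppp = 0.000000, Gamma_ppq = 0.000000, Gamma_pqq = -0.301500, Gamma_qpp = 0.000000, Gamma_qpq = 0.089642, Gamma_qqq = 0.000000; k4 = (2.055055, -0.928600, 0.259983, 0.342132)
  Y <- Y + (h/6)(k1 + 2k2 + 2k3 + k4): p = 1.1556, q = -0.1928, dp/dtau = 2.0550, dq/dtau = -0.9286
step 2:
  k1: at (p, q) = (1.155601, -0.192761), (dp/dtau, dq/dtau) = (2.054991, -0.928605); Gamma_ppp = 0.000000, Gamma_ppq = 0.000000, Gamma_pqq = -0.301503, Gamma_qpp = 0.000000, Gamma_qpq = 0.089641, Gamma_qqq = 0.000000; k1 = (2.054991, -0.928605, 0.259988, 0.342120)
  k2: at (p, q) = (1.361100, -0.285621), (dp/dtau, dq/dtau) = (2.080990, -0.894393); Gamma_ppp = 0.000000, Gamma_ppq = 0.000000, Gamma_pqq = -0.307057, Gamma_qpp = 0.000000, Gamma_qpq = 0.088020, Gamma_qqq = 0.000000; k2 = (2.080990, -0.894393, 0.245627, 0.327648)
  k3: at (p, q) = (1.363700, -0.282200), (dp/dtau, dq/dtau) = (2.079554, -0.895840); Gamma_ppp = 0.000000, Gamma_ppq = 0.000000, Gamma_pqq = -0.307127, Gamma_qpp = 0.000000, Gamma_qpq = 0.088000, Gamma_qqq = 0.000000; k3 = (2.079554, -0.895840, 0.246479, 0.327877)
  k4: at (p, q) = (1.571512, -0.371929), (dp/dtau, dq/dtau) = (2.104287, -0.863030); Gamma_ppp = 0.000000, Gamma_ppq = 0.000000, Gamma_pqq = -0.312744, Gamma_qpp = 0.000000, Gamma_qpq = 0.086419, Gamma_qqq = 0.000000; k4 = (2.104287, -0.863030, 0.232938, 0.313885)
  Y <- Y + (h/6)(k1 + 2k2 + 2k3 + k4): p = 1.5716, q = -0.3718, dp/dtau = 2.1042, dq/dtau = -0.8630


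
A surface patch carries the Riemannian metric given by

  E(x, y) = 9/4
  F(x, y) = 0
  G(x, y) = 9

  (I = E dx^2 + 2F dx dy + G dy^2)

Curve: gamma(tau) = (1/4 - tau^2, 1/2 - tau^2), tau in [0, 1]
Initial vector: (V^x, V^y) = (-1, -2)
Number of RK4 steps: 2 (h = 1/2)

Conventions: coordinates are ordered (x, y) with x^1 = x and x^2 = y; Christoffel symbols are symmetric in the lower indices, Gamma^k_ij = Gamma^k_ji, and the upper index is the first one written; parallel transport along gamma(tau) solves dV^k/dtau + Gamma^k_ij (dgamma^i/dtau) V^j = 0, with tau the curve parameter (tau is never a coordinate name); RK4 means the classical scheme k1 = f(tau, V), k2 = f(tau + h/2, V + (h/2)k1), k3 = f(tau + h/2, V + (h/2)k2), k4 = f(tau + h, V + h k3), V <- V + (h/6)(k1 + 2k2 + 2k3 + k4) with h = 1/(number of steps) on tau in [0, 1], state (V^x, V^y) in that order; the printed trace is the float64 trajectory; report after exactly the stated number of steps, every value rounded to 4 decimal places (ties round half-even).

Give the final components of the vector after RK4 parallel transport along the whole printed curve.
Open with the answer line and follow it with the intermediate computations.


Answer: V^x = -1.0000, V^y = -2.0000

gamma'(tau) = (-2*tau, -2*tau); f(tau, V)^k = -Gamma^k_ij(gamma(tau)) gamma'^i(tau) V^j; h = 1/2; intermediate values shown to 6 dp
curve data and Christoffel symbols at the stage parameters:
  tau = 0.000000: gamma = (0.250000, 0.500000), gamma' = (0.000000, 0.000000); Gamma_xxx = 0.000000, Gamma_xxy = 0.000000, Gamma_xyy = 0.000000, Gamma_yxx = 0.000000, Gamma_yxy = 0.000000, Gamma_yyy = 0.000000
  tau = 0.250000: gamma = (0.187500, 0.437500), gamma' = (-0.500000, -0.500000); Gamma_xxx = 0.000000, Gamma_xxy = 0.000000, Gamma_xyy = 0.000000, Gamma_yxx = 0.000000, Gamma_yxy = 0.000000, Gamma_yyy = 0.000000
  tau = 0.500000: gamma = (0.000000, 0.250000), gamma' = (-1.000000, -1.000000); Gamma_xxx = 0.000000, Gamma_xxy = 0.000000, Gamma_xyy = 0.000000, Gamma_yxx = 0.000000, Gamma_yxy = 0.000000, Gamma_yyy = 0.000000
  tau = 0.750000: gamma = (-0.312500, -0.062500), gamma' = (-1.500000, -1.500000); Gamma_xxx = 0.000000, Gamma_xxy = 0.000000, Gamma_xyy = 0.000000, Gamma_yxx = 0.000000, Gamma_yxy = 0.000000, Gamma_yyy = 0.000000
  tau = 1.000000: gamma = (-0.750000, -0.500000), gamma' = (-2.000000, -2.000000); Gamma_xxx = 0.000000, Gamma_xxy = 0.000000, Gamma_xyy = 0.000000, Gamma_yxx = 0.000000, Gamma_yxy = 0.000000, Gamma_yyy = 0.000000
step 0: V^x = -1.0000, V^y = -2.0000
step 1: k1 = (0.000000, 0.000000), k2 = (0.000000, 0.000000), k3 = (0.000000, 0.000000), k4 = (0.000000, 0.000000); V <- V + (h/6)(k1 + 2k2 + 2k3 + k4): V^x = -1.0000, V^y = -2.0000
step 2: k1 = (0.000000, 0.000000), k2 = (0.000000, 0.000000), k3 = (0.000000, 0.000000), k4 = (0.000000, 0.000000); V <- V + (h/6)(k1 + 2k2 + 2k3 + k4): V^x = -1.0000, V^y = -2.0000


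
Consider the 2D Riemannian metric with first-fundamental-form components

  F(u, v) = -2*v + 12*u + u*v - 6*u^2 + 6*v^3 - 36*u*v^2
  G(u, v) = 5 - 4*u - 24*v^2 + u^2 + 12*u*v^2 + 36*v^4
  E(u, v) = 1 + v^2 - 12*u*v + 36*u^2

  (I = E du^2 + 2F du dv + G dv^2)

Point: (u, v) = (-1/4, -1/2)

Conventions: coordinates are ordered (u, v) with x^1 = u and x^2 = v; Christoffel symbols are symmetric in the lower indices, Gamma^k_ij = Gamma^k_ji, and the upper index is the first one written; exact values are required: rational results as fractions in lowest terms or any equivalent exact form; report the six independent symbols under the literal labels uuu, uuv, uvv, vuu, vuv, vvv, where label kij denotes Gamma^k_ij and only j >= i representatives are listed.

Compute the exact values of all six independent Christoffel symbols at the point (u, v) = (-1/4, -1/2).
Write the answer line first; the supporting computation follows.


Answer: Gamma_uuu = -96/41, Gamma_uuv = 16/41, Gamma_uvv = -96/41, Gamma_vuu = 72/41, Gamma_vuv = -12/41, Gamma_vvv = 72/41

E = 2, F = -3/4, G = 25/16 at the point
E_u = -12, E_v = 2, F_u = 11/2, F_v = -27/4, G_u = -3/2, G_v = 9
EG - F^2 = 41/16;  g^inv = (16/41) * [[25/16, 3/4], [3/4, 2]]
first-kind symbols [ij,l] = (1/2)(d_i g_jl + d_j g_il - d_l g_ij): [uu,u] = E_u/2 = -6, [uu,v] = F_u - E_v/2 = 9/2, [uv,u] = E_v/2 = 1, [uv,v] = G_u/2 = -3/4, [vv,u] = F_v - G_u/2 = -6, [vv,v] = G_v/2 = 9/2
Gamma^u_ij = (G*[ij,u] - F*[ij,v])/(EG - F^2), Gamma^v_ij = (E*[ij,v] - F*[ij,u])/(EG - F^2)


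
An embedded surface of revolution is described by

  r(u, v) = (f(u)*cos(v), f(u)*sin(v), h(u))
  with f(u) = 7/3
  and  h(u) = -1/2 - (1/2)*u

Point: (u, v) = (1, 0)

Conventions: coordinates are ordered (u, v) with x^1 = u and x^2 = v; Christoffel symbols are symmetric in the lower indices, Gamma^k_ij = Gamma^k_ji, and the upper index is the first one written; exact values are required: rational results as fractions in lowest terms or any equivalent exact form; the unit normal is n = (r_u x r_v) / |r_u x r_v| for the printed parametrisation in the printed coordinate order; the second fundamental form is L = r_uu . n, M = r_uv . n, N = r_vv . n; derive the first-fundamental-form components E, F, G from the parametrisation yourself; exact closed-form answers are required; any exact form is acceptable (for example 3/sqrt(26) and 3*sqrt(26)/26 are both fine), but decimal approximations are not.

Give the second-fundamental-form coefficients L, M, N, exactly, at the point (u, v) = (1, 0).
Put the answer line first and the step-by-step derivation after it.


Answer: L = 0, M = 0, N = -7/3

f = 7/3, f' = 0, f'' = 0, h' = -1/2, h'' = 0
E = 1/4, F = 0, G = 49/9; answer radicand W^2 = 1/4
unnormalised second-form numerators: l = 0, m = 0, n = -7/6; L = l/sqrt(1/4), and similarly M = m/sqrt(W^2), N = n/sqrt(W^2)


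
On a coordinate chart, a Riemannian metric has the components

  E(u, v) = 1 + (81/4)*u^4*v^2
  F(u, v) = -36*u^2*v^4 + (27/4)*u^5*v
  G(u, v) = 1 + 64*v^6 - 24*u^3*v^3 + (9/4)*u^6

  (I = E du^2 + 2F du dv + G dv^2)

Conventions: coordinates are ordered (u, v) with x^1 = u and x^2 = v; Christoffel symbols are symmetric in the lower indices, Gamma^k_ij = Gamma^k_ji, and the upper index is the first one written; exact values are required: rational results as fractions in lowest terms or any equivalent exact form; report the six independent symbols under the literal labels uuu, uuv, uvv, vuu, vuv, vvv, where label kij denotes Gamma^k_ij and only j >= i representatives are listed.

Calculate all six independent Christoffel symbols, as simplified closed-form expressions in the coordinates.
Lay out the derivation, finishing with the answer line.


E = 1 + (81/4)*u^4*v^2; F = -36*u^2*v^4 + (27/4)*u^5*v; G = 1 + 64*v^6 - 24*u^3*v^3 + (9/4)*u^6
Gamma^k_ij = (1/2) g^{kl} (d_i g_jl + d_j g_il - d_l g_ij), with g^inv = (1/(EG-F^2)) [[G, -F], [-F, E]]
first partials: E_u = 81*u^3*v^2, E_v = (81/2)*u^4*v, F_u = -72*u*v^4 + (135/4)*u^4*v, F_v = -144*u^2*v^3 + (27/4)*u^5, G_u = -72*u^2*v^3 + (27/2)*u^5, G_v = 384*v^5 - 72*u^3*v^2
D = EG - F^2 = 1 + 64*v^6 - 24*u^3*v^3 + (81/4)*u^4*v^2 + (9/4)*u^6
expanded: Gamma^u_uu = (G E_u - 2F F_u + F E_v)/(2D), Gamma^u_uv = (G E_v - F G_u)/(2D), Gamma^u_vv = (2G F_v - G G_u - F G_v)/(2D), Gamma^v_uu = (2E F_u - E E_v - F E_u)/(2D), Gamma^v_uv = (E G_u - F E_v)/(2D), Gamma^v_vv = (E G_v - 2F F_v + F G_u)/(2D); substitute and cancel common factors

Answer: Gamma_uuu = 162*u^3*v^2/(9*u^6 + 81*u^4*v^2 - 96*u^3*v^3 + 256*v^6 + 4), Gamma_uuv = 81*u^4*v/(9*u^6 + 81*u^4*v^2 - 96*u^3*v^3 + 256*v^6 + 4), Gamma_uvv = -432*u^2*v^3/(9*u^6 + 81*u^4*v^2 - 96*u^3*v^3 + 256*v^6 + 4), Gamma_vuu = (54*u^4*v - 288*u*v^4)/(9*u^6 + 81*u^4*v^2 - 96*u^3*v^3 + 256*v^6 + 4), Gamma_vuv = (27*u^5 - 144*u^2*v^3)/(9*u^6 + 81*u^4*v^2 - 96*u^3*v^3 + 256*v^6 + 4), Gamma_vvv = (-144*u^3*v^2 + 768*v^5)/(9*u^6 + 81*u^4*v^2 - 96*u^3*v^3 + 256*v^6 + 4)


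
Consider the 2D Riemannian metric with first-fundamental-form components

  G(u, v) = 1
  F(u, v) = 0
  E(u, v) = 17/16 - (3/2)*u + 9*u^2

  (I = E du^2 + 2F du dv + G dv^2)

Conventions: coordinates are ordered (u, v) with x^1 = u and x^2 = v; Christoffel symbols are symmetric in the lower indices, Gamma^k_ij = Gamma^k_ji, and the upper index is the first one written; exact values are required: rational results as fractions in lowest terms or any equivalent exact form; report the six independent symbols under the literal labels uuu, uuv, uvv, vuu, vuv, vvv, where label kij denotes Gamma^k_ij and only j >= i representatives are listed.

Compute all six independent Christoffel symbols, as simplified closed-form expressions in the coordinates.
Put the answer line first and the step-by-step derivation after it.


Answer: Gamma_uuu = (144*u - 12)/(144*u^2 - 24*u + 17), Gamma_uuv = 0, Gamma_uvv = 0, Gamma_vuu = 0, Gamma_vuv = 0, Gamma_vvv = 0

E = 17/16 - (3/2)*u + 9*u^2; F = 0; G = 1
Gamma^k_ij = (1/2) g^{kl} (d_i g_jl + d_j g_il - d_l g_ij), with g^inv = (1/(EG-F^2)) [[G, -F], [-F, E]]
first partials: E_u = -3/2 + 18*u, E_v = 0, F_u = 0, F_v = 0, G_u = 0, G_v = 0
D = EG - F^2 = 17/16 - (3/2)*u + 9*u^2
expanded: Gamma^u_uu = (G E_u - 2F F_u + F E_v)/(2D), Gamma^u_uv = (G E_v - F G_u)/(2D), Gamma^u_vv = (2G F_v - G G_u - F G_v)/(2D), Gamma^v_uu = (2E F_u - E E_v - F E_u)/(2D), Gamma^v_uv = (E G_u - F E_v)/(2D), Gamma^v_vv = (E G_v - 2F F_v + F G_u)/(2D); substitute and cancel common factors


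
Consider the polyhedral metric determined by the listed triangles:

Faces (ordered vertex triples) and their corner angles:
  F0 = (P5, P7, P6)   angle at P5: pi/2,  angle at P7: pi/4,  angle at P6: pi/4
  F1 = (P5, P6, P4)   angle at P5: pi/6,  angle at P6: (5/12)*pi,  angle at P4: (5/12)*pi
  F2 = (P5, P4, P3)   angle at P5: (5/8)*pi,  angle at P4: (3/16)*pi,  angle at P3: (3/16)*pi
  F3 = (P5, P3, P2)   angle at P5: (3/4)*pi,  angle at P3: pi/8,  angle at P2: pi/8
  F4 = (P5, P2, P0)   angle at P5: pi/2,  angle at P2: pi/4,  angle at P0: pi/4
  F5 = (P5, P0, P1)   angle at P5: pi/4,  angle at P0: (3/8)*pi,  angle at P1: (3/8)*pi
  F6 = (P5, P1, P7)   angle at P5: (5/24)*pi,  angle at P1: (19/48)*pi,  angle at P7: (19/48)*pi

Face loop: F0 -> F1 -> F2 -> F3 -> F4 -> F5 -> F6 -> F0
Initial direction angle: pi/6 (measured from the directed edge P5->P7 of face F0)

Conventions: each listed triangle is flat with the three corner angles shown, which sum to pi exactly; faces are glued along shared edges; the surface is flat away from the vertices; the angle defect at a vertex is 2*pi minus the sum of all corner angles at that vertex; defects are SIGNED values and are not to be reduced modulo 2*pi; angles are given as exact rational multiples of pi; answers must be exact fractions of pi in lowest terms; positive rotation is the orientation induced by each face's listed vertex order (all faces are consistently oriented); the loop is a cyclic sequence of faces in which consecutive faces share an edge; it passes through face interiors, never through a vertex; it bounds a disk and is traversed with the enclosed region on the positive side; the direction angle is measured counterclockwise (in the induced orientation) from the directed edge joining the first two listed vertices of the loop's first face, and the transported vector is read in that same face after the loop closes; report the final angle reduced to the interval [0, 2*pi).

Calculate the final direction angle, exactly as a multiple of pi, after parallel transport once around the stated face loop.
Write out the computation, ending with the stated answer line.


enclosed vertex P5: corner angles sum to 3*pi, defect = 2*pi - 3*pi = -pi
by Gauss-Bonnet the loop rotates the vector by the enclosed defect sum (positive orientation, mod 2*pi)
final angle = pi/6 - pi = (7/6)*pi (mod 2*pi)

Answer: final direction angle = (7/6)*pi


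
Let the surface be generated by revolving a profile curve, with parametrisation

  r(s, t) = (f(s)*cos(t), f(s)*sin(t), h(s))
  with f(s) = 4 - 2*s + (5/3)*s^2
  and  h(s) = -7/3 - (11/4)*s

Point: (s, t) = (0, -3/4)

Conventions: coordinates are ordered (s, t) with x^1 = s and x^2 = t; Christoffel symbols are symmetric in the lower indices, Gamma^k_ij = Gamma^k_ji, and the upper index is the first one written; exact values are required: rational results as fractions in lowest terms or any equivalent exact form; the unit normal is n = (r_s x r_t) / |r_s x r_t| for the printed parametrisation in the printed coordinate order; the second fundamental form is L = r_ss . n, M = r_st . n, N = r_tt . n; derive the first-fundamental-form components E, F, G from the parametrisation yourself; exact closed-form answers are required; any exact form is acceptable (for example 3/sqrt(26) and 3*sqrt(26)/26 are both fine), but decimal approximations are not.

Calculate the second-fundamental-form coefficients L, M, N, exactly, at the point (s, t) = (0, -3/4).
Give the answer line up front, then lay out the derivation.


Answer: L = 22*sqrt(185)/111, M = 0, N = -44*sqrt(185)/185

f = 4, f' = -2, f'' = 10/3, h' = -11/4, h'' = 0
E = 185/16, F = 0, G = 16; answer radicand W^2 = 185/16
unnormalised second-form numerators: l = 55/6, m = 0, n = -11; L = l/sqrt(185/16), and similarly M = m/sqrt(W^2), N = n/sqrt(W^2)


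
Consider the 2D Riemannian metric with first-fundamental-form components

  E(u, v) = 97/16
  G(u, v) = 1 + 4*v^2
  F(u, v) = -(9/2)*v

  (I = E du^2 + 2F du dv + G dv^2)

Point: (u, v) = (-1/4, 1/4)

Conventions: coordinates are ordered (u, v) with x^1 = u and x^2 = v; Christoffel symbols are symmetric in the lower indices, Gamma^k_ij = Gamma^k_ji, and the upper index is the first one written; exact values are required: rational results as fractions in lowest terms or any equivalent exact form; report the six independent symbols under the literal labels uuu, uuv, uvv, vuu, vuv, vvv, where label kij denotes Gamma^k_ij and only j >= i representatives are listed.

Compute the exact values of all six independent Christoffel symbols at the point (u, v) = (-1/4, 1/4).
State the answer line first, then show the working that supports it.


Answer: Gamma_uuu = 0, Gamma_uuv = 0, Gamma_uvv = -72/101, Gamma_vuu = 0, Gamma_vuv = 0, Gamma_vvv = 16/101

E = 97/16, F = -9/8, G = 5/4 at the point
E_u = 0, E_v = 0, F_u = 0, F_v = -9/2, G_u = 0, G_v = 2
EG - F^2 = 101/16;  g^inv = (16/101) * [[5/4, 9/8], [9/8, 97/16]]
first-kind symbols [ij,l] = (1/2)(d_i g_jl + d_j g_il - d_l g_ij): [uu,u] = E_u/2 = 0, [uu,v] = F_u - E_v/2 = 0, [uv,u] = E_v/2 = 0, [uv,v] = G_u/2 = 0, [vv,u] = F_v - G_u/2 = -9/2, [vv,v] = G_v/2 = 1
Gamma^u_ij = (G*[ij,u] - F*[ij,v])/(EG - F^2), Gamma^v_ij = (E*[ij,v] - F*[ij,u])/(EG - F^2)


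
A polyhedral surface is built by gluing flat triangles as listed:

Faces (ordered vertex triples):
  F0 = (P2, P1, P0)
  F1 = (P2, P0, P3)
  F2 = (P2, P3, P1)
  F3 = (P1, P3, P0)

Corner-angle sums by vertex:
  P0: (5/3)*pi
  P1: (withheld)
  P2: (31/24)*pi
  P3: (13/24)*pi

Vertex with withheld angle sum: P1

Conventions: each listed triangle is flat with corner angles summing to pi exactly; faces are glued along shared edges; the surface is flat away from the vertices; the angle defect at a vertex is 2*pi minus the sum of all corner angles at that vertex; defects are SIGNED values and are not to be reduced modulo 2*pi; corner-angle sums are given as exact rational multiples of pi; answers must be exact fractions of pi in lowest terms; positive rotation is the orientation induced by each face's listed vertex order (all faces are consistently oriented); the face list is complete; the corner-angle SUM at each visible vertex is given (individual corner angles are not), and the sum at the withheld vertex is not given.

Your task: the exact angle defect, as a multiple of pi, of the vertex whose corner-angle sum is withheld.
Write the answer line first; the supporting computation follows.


Answer: defect(P1) = (3/2)*pi

V = 4, E = 6, F = 4; chi = V - E + F = 2
Gauss-Bonnet: total defect = 2*pi*chi = 4*pi; visible defects sum to (5/2)*pi


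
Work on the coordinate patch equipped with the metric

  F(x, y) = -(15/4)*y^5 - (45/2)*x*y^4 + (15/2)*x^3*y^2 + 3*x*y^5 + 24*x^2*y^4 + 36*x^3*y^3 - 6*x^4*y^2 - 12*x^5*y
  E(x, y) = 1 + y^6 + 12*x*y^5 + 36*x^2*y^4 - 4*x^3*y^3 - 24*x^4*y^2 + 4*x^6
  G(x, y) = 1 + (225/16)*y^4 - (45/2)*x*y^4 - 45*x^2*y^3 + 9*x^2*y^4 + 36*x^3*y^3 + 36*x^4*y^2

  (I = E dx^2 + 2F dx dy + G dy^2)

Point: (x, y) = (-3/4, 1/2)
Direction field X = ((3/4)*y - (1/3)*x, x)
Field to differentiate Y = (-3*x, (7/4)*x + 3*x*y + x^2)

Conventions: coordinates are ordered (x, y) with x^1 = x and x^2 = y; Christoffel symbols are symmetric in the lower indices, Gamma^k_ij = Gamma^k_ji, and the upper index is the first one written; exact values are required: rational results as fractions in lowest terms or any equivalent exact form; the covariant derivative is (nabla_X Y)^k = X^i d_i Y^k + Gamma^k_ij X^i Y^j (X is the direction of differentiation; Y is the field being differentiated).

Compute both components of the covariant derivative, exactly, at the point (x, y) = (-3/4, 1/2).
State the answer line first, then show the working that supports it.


Answer: (nabla_X Y)^x = -1095/434, (nabla_X Y)^y = 24713/6944

E = 1049/1024, F = -15/512, G = 265/256 at the point
E_x = 75/128, E_y = 75/64, F_x = 15/64, F_y = -75/256, G_x = -45/32, G_y = -63/64
EG - F^2 = 1085/1024;  g^inv = (1024/1085) * [[265/256, 15/512], [15/512, 1049/1024]]
first-kind symbols [ij,l] = (1/2)(d_i g_jl + d_j g_il - d_l g_ij): [xx,x] = E_x/2 = 75/256, [xx,y] = F_x - E_y/2 = -45/128, [xy,x] = E_y/2 = 75/128, [xy,y] = G_x/2 = -45/64, [yy,x] = F_y - G_x/2 = 105/256, [yy,y] = G_y/2 = -63/128
Gamma^x_ij = (G*[ij,x] - F*[ij,y])/(EG - F^2), Gamma^y_ij = (E*[ij,y] - F*[ij,x])/(EG - F^2)
Gamma_xxx = 60/217, Gamma_xxy = 120/217, Gamma_xyy = 12/31, Gamma_yxx = -72/217, Gamma_yxy = -144/217, Gamma_yyy = -72/155
X = (5/8, -3/4), Y = (9/4, -15/8) at the point


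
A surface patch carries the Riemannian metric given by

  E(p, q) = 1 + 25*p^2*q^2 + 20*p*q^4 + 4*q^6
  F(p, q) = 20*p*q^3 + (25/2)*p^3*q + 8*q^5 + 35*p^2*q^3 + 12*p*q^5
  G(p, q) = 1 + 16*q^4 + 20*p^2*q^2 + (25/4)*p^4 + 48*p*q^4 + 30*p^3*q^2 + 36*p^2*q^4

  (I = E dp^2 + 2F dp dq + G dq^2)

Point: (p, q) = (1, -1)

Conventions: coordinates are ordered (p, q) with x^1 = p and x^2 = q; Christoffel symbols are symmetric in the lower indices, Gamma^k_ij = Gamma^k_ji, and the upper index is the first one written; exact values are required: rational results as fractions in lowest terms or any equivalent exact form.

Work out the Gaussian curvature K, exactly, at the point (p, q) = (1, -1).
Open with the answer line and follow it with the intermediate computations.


Answer: K = -112/226875

E = 50, F = -175/2, G = 629/4, EG - F^2 = 825/4 at the point
E_p = 70, E_q = -154, F_p = -279/2, F_q = 555/2, G_p = 275, G_q = -500
E_qq = 410, F_pq = 735/2, G_pp = 367
Evaluate Brioschi's two determinant matrices M1, M2 and divide by (EG - F^2)^2.
M1 = [[-E_qq/2 + F_pq - G_pp/2, E_p/2, F_p - E_q/2], [F_q - G_p/2, E, F], [G_q/2, F, G]] = [[-21, 35, -125/2], [140, 50, -175/2], [-250, -175/2, 629/4]]; det M1 = -99425/4
M2 = [[0, E_q/2, G_p/2], [E_q/2, E, F], [G_p/2, F, G]] = [[0, -77, 275/2], [-77, 50, -175/2], [275/2, -175/2, 629/4]]; det M2 = -99341/4
det M1 - det M2 = -21; K = -21 / (825/4)^2 = -112/226875
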